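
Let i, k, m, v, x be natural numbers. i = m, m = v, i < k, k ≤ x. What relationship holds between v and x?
v < x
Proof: From i = m and m = v, i = v. i < k and k ≤ x, hence i < x. i = v, so v < x.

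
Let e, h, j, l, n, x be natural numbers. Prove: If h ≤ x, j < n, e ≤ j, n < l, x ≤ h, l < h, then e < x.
j < n and n < l, therefore j < l. Since e ≤ j, e < l. From h ≤ x and x ≤ h, h = x. l < h, so l < x. e < l, so e < x.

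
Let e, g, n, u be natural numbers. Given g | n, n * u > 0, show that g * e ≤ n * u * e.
g | n, thus g | n * u. Since n * u > 0, g ≤ n * u. Then g * e ≤ n * u * e.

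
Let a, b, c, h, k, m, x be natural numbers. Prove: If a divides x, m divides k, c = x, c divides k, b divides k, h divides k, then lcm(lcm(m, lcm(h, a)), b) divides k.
Because c = x and c divides k, x divides k. Since a divides x, a divides k. h divides k, so lcm(h, a) divides k. Since m divides k, lcm(m, lcm(h, a)) divides k. b divides k, so lcm(lcm(m, lcm(h, a)), b) divides k.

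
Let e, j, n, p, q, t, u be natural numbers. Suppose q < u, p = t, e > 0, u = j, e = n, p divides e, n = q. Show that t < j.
e = n and n = q, hence e = q. p divides e and e > 0, so p ≤ e. Because p = t, t ≤ e. e = q, so t ≤ q. Since u = j and q < u, q < j. t ≤ q, so t < j.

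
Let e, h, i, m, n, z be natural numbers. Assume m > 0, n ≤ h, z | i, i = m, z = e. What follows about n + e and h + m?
n + e ≤ h + m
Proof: i = m and z | i, thus z | m. m > 0, so z ≤ m. z = e, so e ≤ m. Since n ≤ h, n + e ≤ h + m.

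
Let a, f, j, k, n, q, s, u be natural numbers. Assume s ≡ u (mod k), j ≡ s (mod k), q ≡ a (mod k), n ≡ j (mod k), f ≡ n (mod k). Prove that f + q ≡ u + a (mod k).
Since f ≡ n (mod k) and n ≡ j (mod k), f ≡ j (mod k). j ≡ s (mod k), so f ≡ s (mod k). Since s ≡ u (mod k), f ≡ u (mod k). Since q ≡ a (mod k), by adding congruences, f + q ≡ u + a (mod k).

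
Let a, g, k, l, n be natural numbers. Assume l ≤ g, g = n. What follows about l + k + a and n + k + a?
l + k + a ≤ n + k + a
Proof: g = n and l ≤ g, hence l ≤ n. Then l + k ≤ n + k. Then l + k + a ≤ n + k + a.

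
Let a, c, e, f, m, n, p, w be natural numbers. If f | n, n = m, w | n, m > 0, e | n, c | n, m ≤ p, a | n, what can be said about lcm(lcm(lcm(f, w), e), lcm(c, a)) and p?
lcm(lcm(lcm(f, w), e), lcm(c, a)) ≤ p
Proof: f | n and w | n, hence lcm(f, w) | n. Since e | n, lcm(lcm(f, w), e) | n. Since c | n and a | n, lcm(c, a) | n. From lcm(lcm(f, w), e) | n, lcm(lcm(lcm(f, w), e), lcm(c, a)) | n. n = m, so lcm(lcm(lcm(f, w), e), lcm(c, a)) | m. Since m > 0, lcm(lcm(lcm(f, w), e), lcm(c, a)) ≤ m. Since m ≤ p, lcm(lcm(lcm(f, w), e), lcm(c, a)) ≤ p.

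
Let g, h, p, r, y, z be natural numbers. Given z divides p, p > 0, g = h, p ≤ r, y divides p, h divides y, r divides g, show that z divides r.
From g = h and r divides g, r divides h. h divides y and y divides p, hence h divides p. Since r divides h, r divides p. Since p > 0, r ≤ p. p ≤ r, so p = r. Since z divides p, z divides r.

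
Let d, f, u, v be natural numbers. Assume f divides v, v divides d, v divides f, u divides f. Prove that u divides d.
v divides f and f divides v, therefore v = f. Since v divides d, f divides d. u divides f, so u divides d.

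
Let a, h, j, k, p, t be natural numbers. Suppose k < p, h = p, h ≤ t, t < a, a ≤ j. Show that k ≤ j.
From h ≤ t and t < a, h < a. Since a ≤ j, h < j. Since h = p, p < j. k < p, so k < j. Then k ≤ j.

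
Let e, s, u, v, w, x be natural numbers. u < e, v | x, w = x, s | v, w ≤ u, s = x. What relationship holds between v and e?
v < e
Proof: Because s = x and s | v, x | v. v | x, so x = v. w = x, so w = v. w ≤ u and u < e, therefore w < e. Since w = v, v < e.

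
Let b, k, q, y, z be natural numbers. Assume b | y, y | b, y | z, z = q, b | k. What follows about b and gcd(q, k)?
b | gcd(q, k)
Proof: Because y | b and b | y, y = b. y | z, so b | z. Since z = q, b | q. b | k, so b | gcd(q, k).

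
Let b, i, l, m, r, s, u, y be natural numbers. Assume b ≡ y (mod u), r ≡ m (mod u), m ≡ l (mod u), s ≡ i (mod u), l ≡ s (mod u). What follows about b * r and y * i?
b * r ≡ y * i (mod u)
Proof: r ≡ m (mod u) and m ≡ l (mod u), therefore r ≡ l (mod u). Since l ≡ s (mod u), r ≡ s (mod u). s ≡ i (mod u), so r ≡ i (mod u). Since b ≡ y (mod u), b * r ≡ y * i (mod u).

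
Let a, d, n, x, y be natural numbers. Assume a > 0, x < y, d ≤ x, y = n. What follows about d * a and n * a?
d * a < n * a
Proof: d ≤ x and x < y, so d < y. Since y = n, d < n. Combining with a > 0, by multiplying by a positive, d * a < n * a.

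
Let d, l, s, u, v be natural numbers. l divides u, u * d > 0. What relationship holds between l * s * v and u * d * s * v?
l * s * v ≤ u * d * s * v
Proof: Because l divides u, l divides u * d. u * d > 0, so l ≤ u * d. By multiplying by a non-negative, l * s ≤ u * d * s. By multiplying by a non-negative, l * s * v ≤ u * d * s * v.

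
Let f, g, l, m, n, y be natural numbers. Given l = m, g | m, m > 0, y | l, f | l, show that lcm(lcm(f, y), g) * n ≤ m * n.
f | l and y | l, therefore lcm(f, y) | l. Since l = m, lcm(f, y) | m. Since g | m, lcm(lcm(f, y), g) | m. Since m > 0, lcm(lcm(f, y), g) ≤ m. Then lcm(lcm(f, y), g) * n ≤ m * n.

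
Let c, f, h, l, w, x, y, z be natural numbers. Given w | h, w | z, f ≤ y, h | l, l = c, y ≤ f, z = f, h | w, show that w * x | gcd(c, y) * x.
h | w and w | h, thus h = w. l = c and h | l, thus h | c. h = w, so w | c. f ≤ y and y ≤ f, thus f = y. From z = f, z = y. w | z, so w | y. w | c, so w | gcd(c, y). Then w * x | gcd(c, y) * x.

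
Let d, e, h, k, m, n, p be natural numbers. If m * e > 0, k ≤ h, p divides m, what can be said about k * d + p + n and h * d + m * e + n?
k * d + p + n ≤ h * d + m * e + n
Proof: k ≤ h. By multiplying by a non-negative, k * d ≤ h * d. p divides m, thus p divides m * e. Since m * e > 0, p ≤ m * e. Since k * d ≤ h * d, k * d + p ≤ h * d + m * e. Then k * d + p + n ≤ h * d + m * e + n.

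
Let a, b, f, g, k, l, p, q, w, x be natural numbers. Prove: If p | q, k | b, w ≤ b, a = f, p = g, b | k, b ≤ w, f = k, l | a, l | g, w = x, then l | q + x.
Because p = g and p | q, g | q. Since l | g, l | q. k | b and b | k, so k = b. b ≤ w and w ≤ b, thus b = w. From k = b, k = w. Since a = f and l | a, l | f. Since f = k, l | k. Since k = w, l | w. Since w = x, l | x. Since l | q, l | q + x.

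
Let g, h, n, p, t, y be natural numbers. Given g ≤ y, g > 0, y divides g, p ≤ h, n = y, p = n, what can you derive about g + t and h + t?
g + t ≤ h + t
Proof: y divides g and g > 0, hence y ≤ g. From g ≤ y, y = g. Since n = y, n = g. p = n and p ≤ h, so n ≤ h. Since n = g, g ≤ h. Then g + t ≤ h + t.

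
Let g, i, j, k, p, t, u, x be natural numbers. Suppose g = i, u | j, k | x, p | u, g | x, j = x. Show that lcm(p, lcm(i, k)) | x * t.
j = x and u | j, hence u | x. Since p | u, p | x. g = i and g | x, hence i | x. k | x, so lcm(i, k) | x. Since p | x, lcm(p, lcm(i, k)) | x. Then lcm(p, lcm(i, k)) | x * t.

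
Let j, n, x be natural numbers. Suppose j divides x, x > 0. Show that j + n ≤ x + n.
j divides x and x > 0, thus j ≤ x. Then j + n ≤ x + n.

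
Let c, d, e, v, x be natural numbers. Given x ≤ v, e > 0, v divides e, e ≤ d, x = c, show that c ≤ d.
Since v divides e and e > 0, v ≤ e. Because x ≤ v, x ≤ e. From e ≤ d, x ≤ d. Since x = c, c ≤ d.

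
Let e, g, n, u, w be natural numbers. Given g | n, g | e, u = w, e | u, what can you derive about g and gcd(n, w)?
g | gcd(n, w)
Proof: u = w and e | u, so e | w. g | e, so g | w. g | n, so g | gcd(n, w).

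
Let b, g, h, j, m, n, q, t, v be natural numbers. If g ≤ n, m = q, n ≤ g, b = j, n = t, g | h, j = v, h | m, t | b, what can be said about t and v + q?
t | v + q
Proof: b = j and j = v, hence b = v. t | b, so t | v. g ≤ n and n ≤ g, so g = n. n = t, so g = t. Since g | h and h | m, g | m. m = q, so g | q. g = t, so t | q. t | v, so t | v + q.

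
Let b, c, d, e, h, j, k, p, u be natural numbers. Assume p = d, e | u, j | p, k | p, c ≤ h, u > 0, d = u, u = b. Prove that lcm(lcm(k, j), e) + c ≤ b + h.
Since p = d and d = u, p = u. From k | p and j | p, lcm(k, j) | p. Since p = u, lcm(k, j) | u. Since e | u, lcm(lcm(k, j), e) | u. u > 0, so lcm(lcm(k, j), e) ≤ u. Since u = b, lcm(lcm(k, j), e) ≤ b. Since c ≤ h, lcm(lcm(k, j), e) + c ≤ b + h.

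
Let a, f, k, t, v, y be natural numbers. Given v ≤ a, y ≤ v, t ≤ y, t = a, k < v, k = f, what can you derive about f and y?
f < y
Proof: t = a and t ≤ y, hence a ≤ y. From v ≤ a, v ≤ y. y ≤ v, so v = y. From k = f and k < v, f < v. Since v = y, f < y.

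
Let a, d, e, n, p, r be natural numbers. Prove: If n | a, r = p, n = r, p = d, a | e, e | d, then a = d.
r = p and p = d, so r = d. Because n = r and n | a, r | a. Since r = d, d | a. From a | e and e | d, a | d. Since d | a, d = a. Then a = d.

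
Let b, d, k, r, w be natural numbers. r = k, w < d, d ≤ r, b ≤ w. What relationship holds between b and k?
b < k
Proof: w < d and d ≤ r, hence w < r. From b ≤ w, b < r. r = k, so b < k.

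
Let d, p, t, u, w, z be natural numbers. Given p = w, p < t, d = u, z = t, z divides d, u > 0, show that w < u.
p = w and p < t, thus w < t. z = t and z divides d, thus t divides d. d = u, so t divides u. Since u > 0, t ≤ u. Since w < t, w < u.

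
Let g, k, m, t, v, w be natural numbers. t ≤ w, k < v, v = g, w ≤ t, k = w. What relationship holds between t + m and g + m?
t + m < g + m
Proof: From w ≤ t and t ≤ w, w = t. k = w and k < v, thus w < v. From w = t, t < v. Since v = g, t < g. Then t + m < g + m.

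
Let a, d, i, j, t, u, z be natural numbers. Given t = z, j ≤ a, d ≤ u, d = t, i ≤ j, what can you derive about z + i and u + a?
z + i ≤ u + a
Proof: d = t and t = z, therefore d = z. d ≤ u, so z ≤ u. Since i ≤ j and j ≤ a, i ≤ a. From z ≤ u, z + i ≤ u + a.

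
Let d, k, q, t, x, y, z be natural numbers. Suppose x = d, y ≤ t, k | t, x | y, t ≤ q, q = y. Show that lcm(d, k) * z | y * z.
Since x = d and x | y, d | y. q = y and t ≤ q, so t ≤ y. y ≤ t, so t = y. Since k | t, k | y. Because d | y, lcm(d, k) | y. Then lcm(d, k) * z | y * z.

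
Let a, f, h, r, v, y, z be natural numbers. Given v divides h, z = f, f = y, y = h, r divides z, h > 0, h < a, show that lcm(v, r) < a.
z = f and f = y, hence z = y. y = h, so z = h. r divides z, so r divides h. Since v divides h, lcm(v, r) divides h. Since h > 0, lcm(v, r) ≤ h. Since h < a, lcm(v, r) < a.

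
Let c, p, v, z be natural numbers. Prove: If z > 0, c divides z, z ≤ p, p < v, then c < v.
c divides z and z > 0, hence c ≤ z. From z ≤ p, c ≤ p. p < v, so c < v.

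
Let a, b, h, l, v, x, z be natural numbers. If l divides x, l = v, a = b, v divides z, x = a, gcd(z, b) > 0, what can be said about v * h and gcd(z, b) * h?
v * h ≤ gcd(z, b) * h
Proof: l = v and l divides x, so v divides x. From x = a, v divides a. a = b, so v divides b. Since v divides z, v divides gcd(z, b). Because gcd(z, b) > 0, v ≤ gcd(z, b). By multiplying by a non-negative, v * h ≤ gcd(z, b) * h.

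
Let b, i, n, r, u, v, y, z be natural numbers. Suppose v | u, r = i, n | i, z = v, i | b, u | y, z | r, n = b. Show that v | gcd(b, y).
n = b and n | i, therefore b | i. Because i | b, i = b. Because r = i, r = b. z = v and z | r, therefore v | r. r = b, so v | b. v | u and u | y, thus v | y. v | b, so v | gcd(b, y).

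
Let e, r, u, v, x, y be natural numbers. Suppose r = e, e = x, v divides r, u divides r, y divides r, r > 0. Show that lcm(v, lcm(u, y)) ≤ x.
From r = e and e = x, r = x. u divides r and y divides r, therefore lcm(u, y) divides r. From v divides r, lcm(v, lcm(u, y)) divides r. Since r > 0, lcm(v, lcm(u, y)) ≤ r. From r = x, lcm(v, lcm(u, y)) ≤ x.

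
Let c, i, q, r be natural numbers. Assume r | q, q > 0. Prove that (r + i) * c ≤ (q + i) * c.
Since r | q and q > 0, r ≤ q. Then r + i ≤ q + i. Then (r + i) * c ≤ (q + i) * c.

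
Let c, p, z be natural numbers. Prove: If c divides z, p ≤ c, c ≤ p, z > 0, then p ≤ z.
c ≤ p and p ≤ c, therefore c = p. c divides z and z > 0, so c ≤ z. c = p, so p ≤ z.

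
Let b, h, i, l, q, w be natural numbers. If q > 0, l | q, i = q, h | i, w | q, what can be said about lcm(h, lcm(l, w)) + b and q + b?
lcm(h, lcm(l, w)) + b ≤ q + b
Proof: i = q and h | i, therefore h | q. l | q and w | q, thus lcm(l, w) | q. Because h | q, lcm(h, lcm(l, w)) | q. Since q > 0, lcm(h, lcm(l, w)) ≤ q. Then lcm(h, lcm(l, w)) + b ≤ q + b.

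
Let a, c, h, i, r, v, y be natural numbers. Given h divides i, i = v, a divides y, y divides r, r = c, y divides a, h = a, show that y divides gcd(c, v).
From r = c and y divides r, y divides c. a divides y and y divides a, hence a = y. Since h = a and h divides i, a divides i. Since i = v, a divides v. a = y, so y divides v. Since y divides c, y divides gcd(c, v).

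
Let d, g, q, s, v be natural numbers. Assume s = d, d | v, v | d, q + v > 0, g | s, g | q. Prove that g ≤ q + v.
d | v and v | d, so d = v. s = d, so s = v. Since g | s, g | v. Since g | q, g | q + v. q + v > 0, so g ≤ q + v.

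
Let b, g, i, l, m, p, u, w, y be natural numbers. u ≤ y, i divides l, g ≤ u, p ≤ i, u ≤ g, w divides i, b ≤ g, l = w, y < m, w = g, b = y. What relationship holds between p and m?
p < m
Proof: Since l = w and i divides l, i divides w. w divides i, so i = w. Since w = g, i = g. p ≤ i, so p ≤ g. b = y and b ≤ g, hence y ≤ g. u ≤ g and g ≤ u, thus u = g. Since u ≤ y, g ≤ y. y ≤ g, so y = g. Because y < m, g < m. p ≤ g, so p < m.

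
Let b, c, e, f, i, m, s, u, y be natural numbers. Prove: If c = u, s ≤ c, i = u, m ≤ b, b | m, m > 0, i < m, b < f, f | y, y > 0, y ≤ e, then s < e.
c = u and s ≤ c, hence s ≤ u. b | m and m > 0, thus b ≤ m. m ≤ b, so m = b. Since i < m, i < b. Since i = u, u < b. Since s ≤ u, s < b. f | y and y > 0, so f ≤ y. b < f, so b < y. y ≤ e, so b < e. Since s < b, s < e.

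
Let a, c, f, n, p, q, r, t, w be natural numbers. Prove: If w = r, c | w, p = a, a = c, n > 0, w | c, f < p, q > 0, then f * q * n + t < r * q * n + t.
c | w and w | c, hence c = w. a = c, so a = w. p = a, so p = w. Since f < p, f < w. w = r, so f < r. Since q > 0, f * q < r * q. n > 0, so f * q * n < r * q * n. Then f * q * n + t < r * q * n + t.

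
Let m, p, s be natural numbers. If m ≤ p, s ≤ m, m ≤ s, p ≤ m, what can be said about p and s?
p = s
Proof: From s ≤ m and m ≤ s, s = m. m ≤ p and p ≤ m, therefore m = p. Since s = m, s = p. Then p = s.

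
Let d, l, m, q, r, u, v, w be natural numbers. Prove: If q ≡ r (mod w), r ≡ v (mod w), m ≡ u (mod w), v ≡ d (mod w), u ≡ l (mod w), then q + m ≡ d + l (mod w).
q ≡ r (mod w) and r ≡ v (mod w), hence q ≡ v (mod w). From v ≡ d (mod w), q ≡ d (mod w). m ≡ u (mod w) and u ≡ l (mod w), hence m ≡ l (mod w). q ≡ d (mod w), so q + m ≡ d + l (mod w).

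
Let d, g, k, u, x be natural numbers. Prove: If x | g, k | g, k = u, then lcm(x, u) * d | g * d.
k = u and k | g, so u | g. x | g, so lcm(x, u) | g. Then lcm(x, u) * d | g * d.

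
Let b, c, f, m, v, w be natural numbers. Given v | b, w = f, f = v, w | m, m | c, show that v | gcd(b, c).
w = f and f = v, hence w = v. w | m, so v | m. From m | c, v | c. Since v | b, v | gcd(b, c).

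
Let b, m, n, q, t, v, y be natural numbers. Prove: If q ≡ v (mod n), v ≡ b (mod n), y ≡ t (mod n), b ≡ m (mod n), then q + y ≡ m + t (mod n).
Since q ≡ v (mod n) and v ≡ b (mod n), q ≡ b (mod n). Because b ≡ m (mod n), q ≡ m (mod n). Because y ≡ t (mod n), q + y ≡ m + t (mod n).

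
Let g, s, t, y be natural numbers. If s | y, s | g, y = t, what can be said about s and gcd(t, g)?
s | gcd(t, g)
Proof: Because y = t and s | y, s | t. s | g, so s | gcd(t, g).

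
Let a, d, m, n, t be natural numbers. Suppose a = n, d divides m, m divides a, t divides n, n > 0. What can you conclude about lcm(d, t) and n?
lcm(d, t) ≤ n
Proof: From d divides m and m divides a, d divides a. a = n, so d divides n. t divides n, so lcm(d, t) divides n. Since n > 0, lcm(d, t) ≤ n.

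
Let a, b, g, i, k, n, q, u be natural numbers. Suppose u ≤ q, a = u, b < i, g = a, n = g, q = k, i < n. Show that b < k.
g = a and a = u, thus g = u. From b < i and i < n, b < n. From n = g, b < g. g = u, so b < u. q = k and u ≤ q, therefore u ≤ k. Since b < u, b < k.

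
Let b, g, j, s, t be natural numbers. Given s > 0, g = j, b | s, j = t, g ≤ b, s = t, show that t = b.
g = j and j = t, so g = t. Since g ≤ b, t ≤ b. b | s and s > 0, thus b ≤ s. s = t, so b ≤ t. t ≤ b, so t = b.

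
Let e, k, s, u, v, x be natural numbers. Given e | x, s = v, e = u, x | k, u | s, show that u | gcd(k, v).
e = u and e | x, therefore u | x. From x | k, u | k. From s = v and u | s, u | v. Since u | k, u | gcd(k, v).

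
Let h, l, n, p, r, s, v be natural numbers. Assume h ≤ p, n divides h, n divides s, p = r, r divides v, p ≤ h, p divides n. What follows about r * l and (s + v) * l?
r * l divides (s + v) * l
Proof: h ≤ p and p ≤ h, therefore h = p. Since n divides h, n divides p. p divides n, so n = p. Since p = r, n = r. Because n divides s, r divides s. Since r divides v, r divides s + v. Then r * l divides (s + v) * l.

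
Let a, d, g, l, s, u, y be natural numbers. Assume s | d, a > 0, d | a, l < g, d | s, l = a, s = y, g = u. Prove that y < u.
From d | s and s | d, d = s. Because d | a, s | a. Since s = y, y | a. From a > 0, y ≤ a. From g = u and l < g, l < u. Since l = a, a < u. Because y ≤ a, y < u.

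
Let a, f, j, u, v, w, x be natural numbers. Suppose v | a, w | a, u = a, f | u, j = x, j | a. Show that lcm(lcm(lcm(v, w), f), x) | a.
Because v | a and w | a, lcm(v, w) | a. u = a and f | u, thus f | a. lcm(v, w) | a, so lcm(lcm(v, w), f) | a. From j = x and j | a, x | a. From lcm(lcm(v, w), f) | a, lcm(lcm(lcm(v, w), f), x) | a.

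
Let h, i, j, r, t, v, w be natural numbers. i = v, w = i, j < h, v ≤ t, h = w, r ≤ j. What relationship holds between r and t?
r < t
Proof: Because h = w and w = i, h = i. From i = v, h = v. Since j < h, j < v. Since r ≤ j, r < v. Since v ≤ t, r < t.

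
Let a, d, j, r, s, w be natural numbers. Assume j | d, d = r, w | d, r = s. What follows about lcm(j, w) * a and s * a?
lcm(j, w) * a | s * a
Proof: From d = r and r = s, d = s. Since j | d and w | d, lcm(j, w) | d. Since d = s, lcm(j, w) | s. Then lcm(j, w) * a | s * a.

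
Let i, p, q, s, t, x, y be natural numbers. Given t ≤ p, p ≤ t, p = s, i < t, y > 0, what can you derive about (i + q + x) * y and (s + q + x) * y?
(i + q + x) * y < (s + q + x) * y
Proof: t ≤ p and p ≤ t, hence t = p. p = s, so t = s. i < t, so i < s. Then i + q < s + q. Then i + q + x < s + q + x. Since y > 0, (i + q + x) * y < (s + q + x) * y.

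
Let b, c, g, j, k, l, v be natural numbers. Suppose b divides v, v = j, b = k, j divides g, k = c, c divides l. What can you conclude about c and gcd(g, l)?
c divides gcd(g, l)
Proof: b = k and b divides v, therefore k divides v. Since k = c, c divides v. From v = j, c divides j. Since j divides g, c divides g. Because c divides l, c divides gcd(g, l).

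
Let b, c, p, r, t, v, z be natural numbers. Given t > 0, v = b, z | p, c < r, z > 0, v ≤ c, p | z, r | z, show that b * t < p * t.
From v ≤ c and c < r, v < r. v = b, so b < r. z | p and p | z, therefore z = p. Since r | z and z > 0, r ≤ z. From z = p, r ≤ p. Since b < r, b < p. t > 0, so b * t < p * t.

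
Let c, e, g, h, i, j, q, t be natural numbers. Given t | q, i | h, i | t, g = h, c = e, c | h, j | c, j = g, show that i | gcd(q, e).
i | t and t | q, thus i | q. Since j = g and j | c, g | c. From g = h, h | c. Since c | h, h = c. From c = e, h = e. i | h, so i | e. Since i | q, i | gcd(q, e).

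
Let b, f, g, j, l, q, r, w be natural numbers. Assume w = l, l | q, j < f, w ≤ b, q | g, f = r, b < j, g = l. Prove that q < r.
From g = l and q | g, q | l. l | q, so l = q. w = l, so w = q. Since w ≤ b, q ≤ b. b < j and j < f, hence b < f. Since f = r, b < r. Because q ≤ b, q < r.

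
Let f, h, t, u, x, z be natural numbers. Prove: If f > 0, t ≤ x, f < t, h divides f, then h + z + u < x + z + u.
h divides f and f > 0, hence h ≤ f. f < t and t ≤ x, hence f < x. h ≤ f, so h < x. Then h + z < x + z. Then h + z + u < x + z + u.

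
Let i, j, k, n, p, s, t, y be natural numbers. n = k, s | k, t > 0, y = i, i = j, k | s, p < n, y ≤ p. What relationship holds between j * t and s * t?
j * t < s * t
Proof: k | s and s | k, so k = s. n = k, so n = s. Since y = i and i = j, y = j. y ≤ p and p < n, therefore y < n. Since y = j, j < n. Since n = s, j < s. t > 0, so j * t < s * t.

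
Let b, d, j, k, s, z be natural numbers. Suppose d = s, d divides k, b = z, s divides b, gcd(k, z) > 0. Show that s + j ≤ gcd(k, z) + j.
d = s and d divides k, hence s divides k. b = z and s divides b, so s divides z. s divides k, so s divides gcd(k, z). Since gcd(k, z) > 0, s ≤ gcd(k, z). Then s + j ≤ gcd(k, z) + j.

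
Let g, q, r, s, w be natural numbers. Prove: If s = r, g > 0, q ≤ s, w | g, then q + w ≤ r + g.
s = r and q ≤ s, hence q ≤ r. Because w | g and g > 0, w ≤ g. Since q ≤ r, q + w ≤ r + g.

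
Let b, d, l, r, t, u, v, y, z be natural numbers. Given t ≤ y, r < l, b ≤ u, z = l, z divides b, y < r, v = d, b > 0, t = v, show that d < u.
t = v and v = d, thus t = d. Because t ≤ y and y < r, t < r. Because t = d, d < r. From z = l and z divides b, l divides b. Since b > 0, l ≤ b. Since r < l, r < b. Since d < r, d < b. Since b ≤ u, d < u.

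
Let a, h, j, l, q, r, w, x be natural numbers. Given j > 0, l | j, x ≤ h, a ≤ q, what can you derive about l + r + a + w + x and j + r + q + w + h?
l + r + a + w + x ≤ j + r + q + w + h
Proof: l | j and j > 0, hence l ≤ j. Then l + r ≤ j + r. a ≤ q, hence a + w ≤ q + w. Since l + r ≤ j + r, l + r + a + w ≤ j + r + q + w. Since x ≤ h, l + r + a + w + x ≤ j + r + q + w + h.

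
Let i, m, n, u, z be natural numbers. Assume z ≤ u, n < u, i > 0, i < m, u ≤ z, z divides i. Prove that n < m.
Because u ≤ z and z ≤ u, u = z. n < u, so n < z. z divides i and i > 0, thus z ≤ i. i < m, so z < m. n < z, so n < m.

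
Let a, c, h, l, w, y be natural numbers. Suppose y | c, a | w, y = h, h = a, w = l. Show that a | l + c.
w = l and a | w, therefore a | l. y = h and y | c, hence h | c. h = a, so a | c. a | l, so a | l + c.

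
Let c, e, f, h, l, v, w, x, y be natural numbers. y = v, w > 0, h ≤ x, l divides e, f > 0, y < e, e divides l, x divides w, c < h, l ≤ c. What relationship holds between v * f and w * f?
v * f < w * f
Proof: e divides l and l divides e, hence e = l. Since y < e, y < l. y = v, so v < l. From l ≤ c and c < h, l < h. h ≤ x, so l < x. v < l, so v < x. x divides w and w > 0, thus x ≤ w. Because v < x, v < w. Since f > 0, by multiplying by a positive, v * f < w * f.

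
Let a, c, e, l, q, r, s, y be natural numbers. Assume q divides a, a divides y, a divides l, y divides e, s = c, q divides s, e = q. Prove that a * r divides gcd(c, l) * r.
a divides y and y divides e, so a divides e. e = q, so a divides q. Since q divides a, q = a. s = c and q divides s, so q divides c. q = a, so a divides c. a divides l, so a divides gcd(c, l). Then a * r divides gcd(c, l) * r.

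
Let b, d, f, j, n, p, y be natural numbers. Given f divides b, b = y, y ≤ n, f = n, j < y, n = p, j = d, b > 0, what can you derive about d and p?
d < p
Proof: Since f = n and f divides b, n divides b. Since b > 0, n ≤ b. From b = y, n ≤ y. Since y ≤ n, y = n. Since n = p, y = p. j = d and j < y, hence d < y. y = p, so d < p.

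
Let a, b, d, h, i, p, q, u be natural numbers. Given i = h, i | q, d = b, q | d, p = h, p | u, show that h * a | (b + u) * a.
i = h and i | q, therefore h | q. From d = b and q | d, q | b. Since h | q, h | b. Because p = h and p | u, h | u. Since h | b, h | b + u. Then h * a | (b + u) * a.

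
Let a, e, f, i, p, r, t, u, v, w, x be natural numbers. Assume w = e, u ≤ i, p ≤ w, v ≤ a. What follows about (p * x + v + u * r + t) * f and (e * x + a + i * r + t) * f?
(p * x + v + u * r + t) * f ≤ (e * x + a + i * r + t) * f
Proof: w = e and p ≤ w, so p ≤ e. By multiplying by a non-negative, p * x ≤ e * x. v ≤ a, so p * x + v ≤ e * x + a. Because u ≤ i, by multiplying by a non-negative, u * r ≤ i * r. Then u * r + t ≤ i * r + t. From p * x + v ≤ e * x + a, p * x + v + u * r + t ≤ e * x + a + i * r + t. By multiplying by a non-negative, (p * x + v + u * r + t) * f ≤ (e * x + a + i * r + t) * f.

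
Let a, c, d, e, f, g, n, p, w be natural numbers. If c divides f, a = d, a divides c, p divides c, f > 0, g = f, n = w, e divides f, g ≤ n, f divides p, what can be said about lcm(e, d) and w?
lcm(e, d) ≤ w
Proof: From f divides p and p divides c, f divides c. c divides f, so c = f. Since a divides c, a divides f. Since a = d, d divides f. e divides f, so lcm(e, d) divides f. f > 0, so lcm(e, d) ≤ f. n = w and g ≤ n, thus g ≤ w. g = f, so f ≤ w. Since lcm(e, d) ≤ f, lcm(e, d) ≤ w.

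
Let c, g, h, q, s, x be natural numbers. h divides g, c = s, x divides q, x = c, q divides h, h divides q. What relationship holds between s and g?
s divides g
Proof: x = c and c = s, hence x = s. From q divides h and h divides q, q = h. x divides q, so x divides h. Since h divides g, x divides g. x = s, so s divides g.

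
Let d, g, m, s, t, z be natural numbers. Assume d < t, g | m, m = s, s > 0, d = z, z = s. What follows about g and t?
g < t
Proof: m = s and g | m, so g | s. Since s > 0, g ≤ s. d = z and z = s, thus d = s. d < t, so s < t. g ≤ s, so g < t.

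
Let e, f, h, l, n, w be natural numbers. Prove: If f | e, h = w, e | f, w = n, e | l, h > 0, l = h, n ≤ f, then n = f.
e | f and f | e, thus e = f. From h = w and w = n, h = n. Because l = h and e | l, e | h. Since h > 0, e ≤ h. h = n, so e ≤ n. e = f, so f ≤ n. n ≤ f, so n = f.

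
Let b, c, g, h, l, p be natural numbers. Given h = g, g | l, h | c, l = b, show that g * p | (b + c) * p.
Because l = b and g | l, g | b. From h = g and h | c, g | c. Since g | b, g | b + c. Then g * p | (b + c) * p.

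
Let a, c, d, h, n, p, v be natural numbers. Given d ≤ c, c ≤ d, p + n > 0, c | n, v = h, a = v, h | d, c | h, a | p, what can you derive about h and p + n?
h ≤ p + n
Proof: From a = v and a | p, v | p. Since v = h, h | p. d ≤ c and c ≤ d, so d = c. h | d, so h | c. Since c | h, c = h. c | n, so h | n. From h | p, h | p + n. Since p + n > 0, h ≤ p + n.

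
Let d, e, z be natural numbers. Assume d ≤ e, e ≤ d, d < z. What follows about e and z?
e < z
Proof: d ≤ e and e ≤ d, hence d = e. Since d < z, e < z.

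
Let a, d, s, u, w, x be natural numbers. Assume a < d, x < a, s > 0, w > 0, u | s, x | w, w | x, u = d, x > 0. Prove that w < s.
Since x | w and w > 0, x ≤ w. w | x and x > 0, so w ≤ x. Since x ≤ w, x = w. x < a and a < d, hence x < d. x = w, so w < d. Because u = d and u | s, d | s. Since s > 0, d ≤ s. Since w < d, w < s.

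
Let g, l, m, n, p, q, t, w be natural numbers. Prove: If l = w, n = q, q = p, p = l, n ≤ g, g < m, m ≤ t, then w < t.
n = q and q = p, thus n = p. p = l, so n = l. n ≤ g, so l ≤ g. g < m, so l < m. l = w, so w < m. Since m ≤ t, w < t.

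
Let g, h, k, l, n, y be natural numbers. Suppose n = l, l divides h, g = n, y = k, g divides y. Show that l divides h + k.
Since y = k and g divides y, g divides k. g = n, so n divides k. n = l, so l divides k. l divides h, so l divides h + k.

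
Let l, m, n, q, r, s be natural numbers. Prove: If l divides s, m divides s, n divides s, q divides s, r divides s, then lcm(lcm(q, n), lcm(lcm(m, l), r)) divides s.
From q divides s and n divides s, lcm(q, n) divides s. m divides s and l divides s, therefore lcm(m, l) divides s. Since r divides s, lcm(lcm(m, l), r) divides s. Since lcm(q, n) divides s, lcm(lcm(q, n), lcm(lcm(m, l), r)) divides s.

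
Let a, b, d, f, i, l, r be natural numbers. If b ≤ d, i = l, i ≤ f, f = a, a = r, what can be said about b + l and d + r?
b + l ≤ d + r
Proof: Since f = a and a = r, f = r. i = l and i ≤ f, hence l ≤ f. f = r, so l ≤ r. Since b ≤ d, b + l ≤ d + r.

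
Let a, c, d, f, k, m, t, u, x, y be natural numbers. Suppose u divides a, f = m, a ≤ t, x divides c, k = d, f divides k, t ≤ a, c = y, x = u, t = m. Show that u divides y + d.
From x = u and x divides c, u divides c. Because c = y, u divides y. From a ≤ t and t ≤ a, a = t. Because t = m, a = m. u divides a, so u divides m. f = m and f divides k, so m divides k. Since k = d, m divides d. u divides m, so u divides d. u divides y, so u divides y + d.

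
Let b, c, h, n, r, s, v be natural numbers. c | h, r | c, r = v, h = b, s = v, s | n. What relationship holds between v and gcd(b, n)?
v | gcd(b, n)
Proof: Since h = b and c | h, c | b. Because r | c, r | b. Since r = v, v | b. s = v and s | n, so v | n. Because v | b, v | gcd(b, n).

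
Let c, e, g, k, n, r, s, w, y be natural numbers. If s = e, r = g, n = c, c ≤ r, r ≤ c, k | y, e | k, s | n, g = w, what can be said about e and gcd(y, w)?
e | gcd(y, w)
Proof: Because e | k and k | y, e | y. c ≤ r and r ≤ c, thus c = r. Since r = g, c = g. Since g = w, c = w. s = e and s | n, hence e | n. Since n = c, e | c. Since c = w, e | w. Since e | y, e | gcd(y, w).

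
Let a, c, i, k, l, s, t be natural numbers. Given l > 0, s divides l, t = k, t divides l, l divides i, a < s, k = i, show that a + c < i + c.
t = k and k = i, thus t = i. Since t divides l, i divides l. Since l divides i, l = i. Because s divides l and l > 0, s ≤ l. Since l = i, s ≤ i. Since a < s, a < i. Then a + c < i + c.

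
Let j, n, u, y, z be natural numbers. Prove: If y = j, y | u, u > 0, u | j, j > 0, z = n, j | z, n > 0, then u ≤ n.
Because y = j and y | u, j | u. Because u > 0, j ≤ u. From u | j and j > 0, u ≤ j. Since j ≤ u, j = u. z = n and j | z, therefore j | n. Since j = u, u | n. n > 0, so u ≤ n.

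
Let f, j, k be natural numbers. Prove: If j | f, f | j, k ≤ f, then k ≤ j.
f | j and j | f, hence f = j. From k ≤ f, k ≤ j.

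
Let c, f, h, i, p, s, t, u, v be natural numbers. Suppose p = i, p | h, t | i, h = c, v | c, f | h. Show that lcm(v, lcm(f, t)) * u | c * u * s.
From p = i and p | h, i | h. t | i, so t | h. Since f | h, lcm(f, t) | h. h = c, so lcm(f, t) | c. v | c, so lcm(v, lcm(f, t)) | c. Then lcm(v, lcm(f, t)) * u | c * u. Then lcm(v, lcm(f, t)) * u | c * u * s.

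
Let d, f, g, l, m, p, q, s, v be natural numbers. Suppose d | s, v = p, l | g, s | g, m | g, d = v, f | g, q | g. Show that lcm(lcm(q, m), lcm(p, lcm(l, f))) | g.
q | g and m | g, so lcm(q, m) | g. d | s and s | g, hence d | g. Since d = v, v | g. Since v = p, p | g. l | g and f | g, thus lcm(l, f) | g. Since p | g, lcm(p, lcm(l, f)) | g. Since lcm(q, m) | g, lcm(lcm(q, m), lcm(p, lcm(l, f))) | g.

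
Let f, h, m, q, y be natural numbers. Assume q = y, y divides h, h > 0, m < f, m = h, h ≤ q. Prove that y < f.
q = y and h ≤ q, so h ≤ y. From y divides h and h > 0, y ≤ h. h ≤ y, so h = y. m = h, so m = y. Since m < f, y < f.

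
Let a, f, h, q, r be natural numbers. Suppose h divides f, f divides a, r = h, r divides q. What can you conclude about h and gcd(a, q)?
h divides gcd(a, q)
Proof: h divides f and f divides a, thus h divides a. Since r = h and r divides q, h divides q. Because h divides a, h divides gcd(a, q).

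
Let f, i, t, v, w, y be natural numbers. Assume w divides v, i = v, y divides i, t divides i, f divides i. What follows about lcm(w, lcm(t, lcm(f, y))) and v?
lcm(w, lcm(t, lcm(f, y))) divides v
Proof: f divides i and y divides i, so lcm(f, y) divides i. t divides i, so lcm(t, lcm(f, y)) divides i. From i = v, lcm(t, lcm(f, y)) divides v. w divides v, so lcm(w, lcm(t, lcm(f, y))) divides v.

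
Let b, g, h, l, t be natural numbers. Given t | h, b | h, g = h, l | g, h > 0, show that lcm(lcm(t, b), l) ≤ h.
t | h and b | h, hence lcm(t, b) | h. g = h and l | g, thus l | h. Since lcm(t, b) | h, lcm(lcm(t, b), l) | h. h > 0, so lcm(lcm(t, b), l) ≤ h.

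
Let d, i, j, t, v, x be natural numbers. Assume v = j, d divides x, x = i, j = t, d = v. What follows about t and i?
t divides i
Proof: From d = v and v = j, d = j. Since j = t, d = t. x = i and d divides x, so d divides i. d = t, so t divides i.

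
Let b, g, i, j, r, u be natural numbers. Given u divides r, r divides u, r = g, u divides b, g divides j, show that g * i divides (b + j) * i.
Since u divides r and r divides u, u = r. r = g, so u = g. Since u divides b, g divides b. From g divides j, g divides b + j. Then g * i divides (b + j) * i.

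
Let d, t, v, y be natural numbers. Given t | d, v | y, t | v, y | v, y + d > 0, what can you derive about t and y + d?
t ≤ y + d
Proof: v | y and y | v, thus v = y. t | v, so t | y. Since t | d, t | y + d. y + d > 0, so t ≤ y + d.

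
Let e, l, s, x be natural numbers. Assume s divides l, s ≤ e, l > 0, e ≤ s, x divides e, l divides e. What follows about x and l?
x ≤ l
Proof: s ≤ e and e ≤ s, thus s = e. Since s divides l, e divides l. Since l divides e, e = l. Because x divides e, x divides l. l > 0, so x ≤ l.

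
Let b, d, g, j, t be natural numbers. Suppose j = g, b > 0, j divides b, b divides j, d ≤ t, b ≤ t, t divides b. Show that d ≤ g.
t divides b and b > 0, hence t ≤ b. Since b ≤ t, t = b. b divides j and j divides b, thus b = j. From t = b, t = j. Since j = g, t = g. d ≤ t, so d ≤ g.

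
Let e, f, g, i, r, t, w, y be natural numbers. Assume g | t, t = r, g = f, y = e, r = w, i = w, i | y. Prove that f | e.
t = r and r = w, thus t = w. g | t, so g | w. From i = w and i | y, w | y. Since y = e, w | e. g | w, so g | e. Since g = f, f | e.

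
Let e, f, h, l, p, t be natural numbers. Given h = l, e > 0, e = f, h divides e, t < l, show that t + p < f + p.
h divides e and e > 0, thus h ≤ e. h = l, so l ≤ e. Since t < l, t < e. Because e = f, t < f. Then t + p < f + p.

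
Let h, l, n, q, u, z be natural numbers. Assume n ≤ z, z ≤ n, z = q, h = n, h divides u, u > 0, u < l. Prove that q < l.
n ≤ z and z ≤ n, hence n = z. Since z = q, n = q. Because h = n and h divides u, n divides u. u > 0, so n ≤ u. u < l, so n < l. n = q, so q < l.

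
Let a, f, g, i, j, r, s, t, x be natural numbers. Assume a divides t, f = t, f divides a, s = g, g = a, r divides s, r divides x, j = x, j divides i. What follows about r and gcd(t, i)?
r divides gcd(t, i)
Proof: f = t and f divides a, so t divides a. Since a divides t, a = t. Since s = g and g = a, s = a. r divides s, so r divides a. Since a = t, r divides t. j = x and j divides i, so x divides i. Since r divides x, r divides i. r divides t, so r divides gcd(t, i).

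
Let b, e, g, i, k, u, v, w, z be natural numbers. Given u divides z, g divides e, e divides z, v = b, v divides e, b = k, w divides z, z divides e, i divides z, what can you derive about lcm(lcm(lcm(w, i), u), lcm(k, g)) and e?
lcm(lcm(lcm(w, i), u), lcm(k, g)) divides e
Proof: z divides e and e divides z, so z = e. w divides z and i divides z, therefore lcm(w, i) divides z. Since u divides z, lcm(lcm(w, i), u) divides z. Since z = e, lcm(lcm(w, i), u) divides e. v = b and b = k, thus v = k. Since v divides e, k divides e. Since g divides e, lcm(k, g) divides e. Since lcm(lcm(w, i), u) divides e, lcm(lcm(lcm(w, i), u), lcm(k, g)) divides e.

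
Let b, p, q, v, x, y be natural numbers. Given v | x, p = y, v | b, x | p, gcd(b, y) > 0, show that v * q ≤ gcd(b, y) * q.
v | x and x | p, so v | p. Since p = y, v | y. v | b, so v | gcd(b, y). Since gcd(b, y) > 0, v ≤ gcd(b, y). Then v * q ≤ gcd(b, y) * q.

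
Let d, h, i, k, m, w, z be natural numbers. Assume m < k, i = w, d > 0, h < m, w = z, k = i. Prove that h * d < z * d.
i = w and w = z, so i = z. k = i, so k = z. h < m and m < k, therefore h < k. k = z, so h < z. Since d > 0, by multiplying by a positive, h * d < z * d.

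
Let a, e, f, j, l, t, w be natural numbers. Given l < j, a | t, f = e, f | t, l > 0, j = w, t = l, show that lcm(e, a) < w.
f = e and f | t, hence e | t. Since a | t, lcm(e, a) | t. Because t = l, lcm(e, a) | l. Since l > 0, lcm(e, a) ≤ l. j = w and l < j, hence l < w. Since lcm(e, a) ≤ l, lcm(e, a) < w.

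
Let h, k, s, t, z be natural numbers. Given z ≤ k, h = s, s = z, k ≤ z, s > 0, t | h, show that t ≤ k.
z ≤ k and k ≤ z, thus z = k. s = z, so s = k. h = s and t | h, therefore t | s. Since s > 0, t ≤ s. Since s = k, t ≤ k.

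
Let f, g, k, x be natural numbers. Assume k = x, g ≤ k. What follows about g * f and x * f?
g * f ≤ x * f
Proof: From k = x and g ≤ k, g ≤ x. Then g * f ≤ x * f.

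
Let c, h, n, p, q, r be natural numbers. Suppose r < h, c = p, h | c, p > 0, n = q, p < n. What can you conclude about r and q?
r < q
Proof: c = p and h | c, therefore h | p. p > 0, so h ≤ p. Since n = q and p < n, p < q. Since h ≤ p, h < q. Since r < h, r < q.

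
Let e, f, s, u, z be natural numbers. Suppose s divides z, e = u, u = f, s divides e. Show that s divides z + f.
e = u and u = f, thus e = f. s divides e, so s divides f. Since s divides z, s divides z + f.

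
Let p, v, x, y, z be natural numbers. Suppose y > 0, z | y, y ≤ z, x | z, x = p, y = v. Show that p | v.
z | y and y > 0, hence z ≤ y. Because y ≤ z, z = y. Since y = v, z = v. x | z, so x | v. From x = p, p | v.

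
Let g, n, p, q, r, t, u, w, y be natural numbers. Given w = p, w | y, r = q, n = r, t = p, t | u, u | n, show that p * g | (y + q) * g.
w = p and w | y, so p | y. t | u and u | n, therefore t | n. t = p, so p | n. n = r, so p | r. r = q, so p | q. From p | y, p | y + q. Then p * g | (y + q) * g.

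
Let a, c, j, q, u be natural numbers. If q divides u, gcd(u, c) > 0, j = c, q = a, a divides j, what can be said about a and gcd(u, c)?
a ≤ gcd(u, c)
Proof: q = a and q divides u, thus a divides u. j = c and a divides j, so a divides c. Since a divides u, a divides gcd(u, c). Since gcd(u, c) > 0, a ≤ gcd(u, c).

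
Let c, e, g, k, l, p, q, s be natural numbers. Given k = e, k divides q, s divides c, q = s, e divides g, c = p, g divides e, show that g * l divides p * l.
e divides g and g divides e, hence e = g. Since k = e, k = g. k divides q, so g divides q. q = s, so g divides s. Since c = p and s divides c, s divides p. g divides s, so g divides p. Then g * l divides p * l.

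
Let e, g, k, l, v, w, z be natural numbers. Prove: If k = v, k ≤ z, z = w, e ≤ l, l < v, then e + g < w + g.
k = v and k ≤ z, so v ≤ z. z = w, so v ≤ w. l < v, so l < w. Since e ≤ l, e < w. Then e + g < w + g.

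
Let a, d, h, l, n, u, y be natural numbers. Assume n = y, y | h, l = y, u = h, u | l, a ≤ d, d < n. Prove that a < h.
u = h and u | l, so h | l. Because l = y, h | y. Since y | h, y = h. n = y, so n = h. a ≤ d and d < n, therefore a < n. Since n = h, a < h.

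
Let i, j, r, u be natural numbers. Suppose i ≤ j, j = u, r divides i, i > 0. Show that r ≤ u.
r divides i and i > 0, therefore r ≤ i. Since i ≤ j, r ≤ j. Since j = u, r ≤ u.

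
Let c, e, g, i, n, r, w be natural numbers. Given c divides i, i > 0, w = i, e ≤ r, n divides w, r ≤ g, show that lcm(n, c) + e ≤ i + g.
w = i and n divides w, thus n divides i. c divides i, so lcm(n, c) divides i. Since i > 0, lcm(n, c) ≤ i. e ≤ r and r ≤ g, so e ≤ g. lcm(n, c) ≤ i, so lcm(n, c) + e ≤ i + g.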